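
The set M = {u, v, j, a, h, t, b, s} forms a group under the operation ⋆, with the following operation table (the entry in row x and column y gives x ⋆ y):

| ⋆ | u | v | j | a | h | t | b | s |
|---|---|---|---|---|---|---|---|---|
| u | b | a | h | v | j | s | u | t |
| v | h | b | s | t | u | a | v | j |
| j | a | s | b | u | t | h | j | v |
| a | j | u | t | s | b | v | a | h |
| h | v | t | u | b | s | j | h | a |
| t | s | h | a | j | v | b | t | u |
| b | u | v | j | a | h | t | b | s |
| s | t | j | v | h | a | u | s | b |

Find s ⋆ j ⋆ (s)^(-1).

The identity is b. In row s, the entry b sits in column s, so s^(-1) = s.
s ⋆ j = v
v ⋆ s = j
(Structurally, M here is isomorphic to the dihedral group D_4.)

j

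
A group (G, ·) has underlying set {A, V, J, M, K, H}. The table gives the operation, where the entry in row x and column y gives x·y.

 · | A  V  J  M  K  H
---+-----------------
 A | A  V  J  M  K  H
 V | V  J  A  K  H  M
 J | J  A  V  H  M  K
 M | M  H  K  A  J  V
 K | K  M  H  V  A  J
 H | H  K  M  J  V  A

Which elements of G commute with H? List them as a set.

{A, H}

Compare row H with column H entry by entry.
M·H = V but H·M = J, so M does not.
Collecting the elements that commute with H: C(H) = {A, H}.
(Structurally, G here is isomorphic to the symmetric group S_3.)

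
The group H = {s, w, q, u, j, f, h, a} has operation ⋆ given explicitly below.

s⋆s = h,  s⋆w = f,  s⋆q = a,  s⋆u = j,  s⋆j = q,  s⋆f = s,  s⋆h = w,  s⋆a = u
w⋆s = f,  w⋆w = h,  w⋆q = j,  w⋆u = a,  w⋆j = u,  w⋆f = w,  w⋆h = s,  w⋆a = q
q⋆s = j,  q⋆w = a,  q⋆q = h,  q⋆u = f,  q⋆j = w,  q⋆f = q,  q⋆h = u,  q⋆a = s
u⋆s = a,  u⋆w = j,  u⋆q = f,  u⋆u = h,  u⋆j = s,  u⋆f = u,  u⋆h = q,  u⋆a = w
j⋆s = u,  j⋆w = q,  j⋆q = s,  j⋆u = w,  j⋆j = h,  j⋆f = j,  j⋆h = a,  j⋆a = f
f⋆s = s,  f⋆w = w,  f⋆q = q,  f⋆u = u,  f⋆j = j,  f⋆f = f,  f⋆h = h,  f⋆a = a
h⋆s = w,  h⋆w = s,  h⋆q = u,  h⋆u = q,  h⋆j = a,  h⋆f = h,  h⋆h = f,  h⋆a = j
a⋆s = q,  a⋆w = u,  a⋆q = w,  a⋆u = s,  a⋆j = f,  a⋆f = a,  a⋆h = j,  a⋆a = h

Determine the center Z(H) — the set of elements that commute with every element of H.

{f, h}

An element z is central iff its row equals its column in the table.
For a: a ⋆ q = w ≠ s = q ⋆ a, so a ∉ Z.
Checking each element this way leaves Z(H) = {f, h}.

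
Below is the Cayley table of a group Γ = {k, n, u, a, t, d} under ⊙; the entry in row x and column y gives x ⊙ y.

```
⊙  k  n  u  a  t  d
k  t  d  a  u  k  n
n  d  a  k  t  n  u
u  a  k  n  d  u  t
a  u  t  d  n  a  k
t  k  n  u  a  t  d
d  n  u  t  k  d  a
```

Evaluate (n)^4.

n^1 = n
n^2 = n ⊙ n = a
n^3 = a ⊙ n = t
n^4 = t ⊙ n = n
(Structurally, Γ here is isomorphic to the cyclic group Z_6.)

n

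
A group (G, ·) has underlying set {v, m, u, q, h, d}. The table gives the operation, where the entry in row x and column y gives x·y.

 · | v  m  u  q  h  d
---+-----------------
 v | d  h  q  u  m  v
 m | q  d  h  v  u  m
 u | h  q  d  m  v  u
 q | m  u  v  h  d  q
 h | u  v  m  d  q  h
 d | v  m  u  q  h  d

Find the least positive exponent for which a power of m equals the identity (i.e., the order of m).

The identity element is d (its row matches the header).
m^1 = m
m^2 = m·m = d
The first power of m equal to the identity is m^2, so ord(m) = 2.

2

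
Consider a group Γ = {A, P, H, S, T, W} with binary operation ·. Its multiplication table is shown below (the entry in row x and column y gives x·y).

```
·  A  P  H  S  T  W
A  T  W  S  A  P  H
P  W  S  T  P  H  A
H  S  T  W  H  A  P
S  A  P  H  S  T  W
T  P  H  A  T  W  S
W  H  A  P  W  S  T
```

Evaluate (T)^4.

T^1 = T
T^2 = T·T = W
T^3 = W·T = S
T^4 = S·T = T

T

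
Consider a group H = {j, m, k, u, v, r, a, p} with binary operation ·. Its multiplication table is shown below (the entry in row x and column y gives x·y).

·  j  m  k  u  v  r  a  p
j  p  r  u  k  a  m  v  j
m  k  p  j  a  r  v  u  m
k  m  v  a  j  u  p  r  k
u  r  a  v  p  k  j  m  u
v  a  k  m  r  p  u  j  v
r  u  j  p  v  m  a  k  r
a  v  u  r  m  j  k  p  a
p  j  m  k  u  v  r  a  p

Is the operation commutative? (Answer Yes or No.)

No

r·v = m but v·r = u.
Since r and v do not commute, H is not abelian.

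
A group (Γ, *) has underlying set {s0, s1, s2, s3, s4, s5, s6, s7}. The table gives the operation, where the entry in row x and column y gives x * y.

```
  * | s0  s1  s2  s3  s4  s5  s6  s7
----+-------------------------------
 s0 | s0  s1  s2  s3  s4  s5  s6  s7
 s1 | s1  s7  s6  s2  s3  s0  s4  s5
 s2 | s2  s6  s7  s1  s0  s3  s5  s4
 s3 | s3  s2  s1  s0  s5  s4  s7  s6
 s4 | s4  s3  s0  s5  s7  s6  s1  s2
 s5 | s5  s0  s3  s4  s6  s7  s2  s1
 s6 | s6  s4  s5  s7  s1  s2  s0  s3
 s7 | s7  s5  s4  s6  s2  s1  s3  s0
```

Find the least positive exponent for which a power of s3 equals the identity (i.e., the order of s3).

The identity element is s0 (its row matches the header).
s3^1 = s3
s3^2 = s3 * s3 = s0
The first power of s3 equal to the identity is s3^2, so ord(s3) = 2.
(Structurally, Γ here is isomorphic to Z_2 x Z_4.)

2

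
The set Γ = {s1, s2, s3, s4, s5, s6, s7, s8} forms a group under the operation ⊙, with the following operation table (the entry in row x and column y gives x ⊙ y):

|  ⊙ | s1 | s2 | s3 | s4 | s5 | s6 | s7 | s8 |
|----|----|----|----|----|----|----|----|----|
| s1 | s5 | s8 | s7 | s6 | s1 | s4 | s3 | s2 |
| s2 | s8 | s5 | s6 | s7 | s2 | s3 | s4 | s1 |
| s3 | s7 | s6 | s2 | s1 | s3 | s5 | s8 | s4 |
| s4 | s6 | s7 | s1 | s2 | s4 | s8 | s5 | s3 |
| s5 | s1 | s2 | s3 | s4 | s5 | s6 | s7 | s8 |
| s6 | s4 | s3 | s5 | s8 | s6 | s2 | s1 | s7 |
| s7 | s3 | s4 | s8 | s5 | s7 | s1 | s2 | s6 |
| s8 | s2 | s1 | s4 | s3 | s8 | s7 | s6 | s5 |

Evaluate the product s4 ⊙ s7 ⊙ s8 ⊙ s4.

s3

s4 ⊙ s7 = s5
s5 ⊙ s8 = s8
s8 ⊙ s4 = s3
(Structurally, Γ here is isomorphic to Z_2 x Z_4.)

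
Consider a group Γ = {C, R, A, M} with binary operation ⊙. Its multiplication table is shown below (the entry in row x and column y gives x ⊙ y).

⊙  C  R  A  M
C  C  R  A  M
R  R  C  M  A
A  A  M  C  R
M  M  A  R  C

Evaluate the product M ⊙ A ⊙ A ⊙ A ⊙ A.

M

M ⊙ A = R
R ⊙ A = M
M ⊙ A = R
R ⊙ A = M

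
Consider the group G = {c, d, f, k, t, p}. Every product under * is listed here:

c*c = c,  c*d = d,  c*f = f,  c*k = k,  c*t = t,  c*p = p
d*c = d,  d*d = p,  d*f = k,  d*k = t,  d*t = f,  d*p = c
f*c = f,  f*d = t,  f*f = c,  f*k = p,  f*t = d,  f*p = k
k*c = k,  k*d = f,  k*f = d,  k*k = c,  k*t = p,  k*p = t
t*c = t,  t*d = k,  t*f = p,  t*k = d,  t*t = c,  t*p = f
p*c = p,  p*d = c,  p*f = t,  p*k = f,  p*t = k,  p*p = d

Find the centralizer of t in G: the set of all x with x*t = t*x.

Compare row t with column t entry by entry.
d*t = f but t*d = k, so d does not.
Collecting the elements that commute with t: C(t) = {c, t}.

{c, t}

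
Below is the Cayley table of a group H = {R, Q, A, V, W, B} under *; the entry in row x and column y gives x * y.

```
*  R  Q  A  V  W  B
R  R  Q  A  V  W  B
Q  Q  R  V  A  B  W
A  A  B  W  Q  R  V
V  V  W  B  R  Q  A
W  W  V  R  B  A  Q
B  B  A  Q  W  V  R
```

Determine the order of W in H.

3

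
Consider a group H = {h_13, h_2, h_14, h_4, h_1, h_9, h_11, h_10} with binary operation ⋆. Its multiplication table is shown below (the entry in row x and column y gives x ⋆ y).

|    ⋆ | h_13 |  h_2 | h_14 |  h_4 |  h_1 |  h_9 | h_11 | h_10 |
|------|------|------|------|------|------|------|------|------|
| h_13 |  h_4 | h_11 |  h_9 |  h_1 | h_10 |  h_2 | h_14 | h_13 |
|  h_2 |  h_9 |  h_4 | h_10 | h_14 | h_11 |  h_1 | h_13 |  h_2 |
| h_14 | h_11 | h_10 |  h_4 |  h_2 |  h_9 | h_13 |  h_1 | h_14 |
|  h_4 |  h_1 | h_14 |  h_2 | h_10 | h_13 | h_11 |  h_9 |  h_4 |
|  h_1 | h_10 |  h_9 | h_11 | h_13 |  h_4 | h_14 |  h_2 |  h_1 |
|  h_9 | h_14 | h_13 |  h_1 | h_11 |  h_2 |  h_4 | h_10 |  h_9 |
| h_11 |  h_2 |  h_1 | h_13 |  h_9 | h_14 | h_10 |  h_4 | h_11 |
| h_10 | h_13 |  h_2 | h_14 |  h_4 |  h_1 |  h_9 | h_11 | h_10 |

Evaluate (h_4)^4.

h_4^1 = h_4
h_4^2 = h_4 ⋆ h_4 = h_10
h_4^3 = h_10 ⋆ h_4 = h_4
h_4^4 = h_4 ⋆ h_4 = h_10
(Structurally, H here is isomorphic to the quaternion group Q_8.)

h_10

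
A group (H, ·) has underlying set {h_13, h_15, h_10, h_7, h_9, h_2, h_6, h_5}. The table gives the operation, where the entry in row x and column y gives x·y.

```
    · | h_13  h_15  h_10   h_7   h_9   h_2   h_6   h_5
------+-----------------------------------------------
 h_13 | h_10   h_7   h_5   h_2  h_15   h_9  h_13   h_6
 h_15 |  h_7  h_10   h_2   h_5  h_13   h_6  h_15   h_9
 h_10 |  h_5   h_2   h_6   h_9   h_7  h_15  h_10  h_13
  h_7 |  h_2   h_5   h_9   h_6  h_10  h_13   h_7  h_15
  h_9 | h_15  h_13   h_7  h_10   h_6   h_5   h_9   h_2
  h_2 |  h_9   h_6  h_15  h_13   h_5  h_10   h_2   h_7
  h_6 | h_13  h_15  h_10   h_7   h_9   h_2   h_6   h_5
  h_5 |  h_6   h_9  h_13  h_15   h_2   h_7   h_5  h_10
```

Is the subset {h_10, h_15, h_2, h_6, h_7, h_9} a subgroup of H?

h_15·h_9 = h_13, which is not in {h_10, h_15, h_2, h_6, h_7, h_9}.
The subset is not closed under ·, so it is not a subgroup.

No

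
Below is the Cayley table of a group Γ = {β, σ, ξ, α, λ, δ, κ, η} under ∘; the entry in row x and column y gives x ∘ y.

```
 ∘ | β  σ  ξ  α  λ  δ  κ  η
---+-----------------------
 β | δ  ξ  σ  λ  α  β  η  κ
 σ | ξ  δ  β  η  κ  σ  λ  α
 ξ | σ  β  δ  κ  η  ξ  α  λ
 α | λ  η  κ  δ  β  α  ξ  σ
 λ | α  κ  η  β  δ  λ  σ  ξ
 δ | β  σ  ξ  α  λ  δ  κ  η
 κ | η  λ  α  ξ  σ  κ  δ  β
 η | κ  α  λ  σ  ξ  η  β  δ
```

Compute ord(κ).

2

The identity element is δ (its row matches the header).
κ^1 = κ
κ^2 = κ ∘ κ = δ
The first power of κ equal to the identity is κ^2, so ord(κ) = 2.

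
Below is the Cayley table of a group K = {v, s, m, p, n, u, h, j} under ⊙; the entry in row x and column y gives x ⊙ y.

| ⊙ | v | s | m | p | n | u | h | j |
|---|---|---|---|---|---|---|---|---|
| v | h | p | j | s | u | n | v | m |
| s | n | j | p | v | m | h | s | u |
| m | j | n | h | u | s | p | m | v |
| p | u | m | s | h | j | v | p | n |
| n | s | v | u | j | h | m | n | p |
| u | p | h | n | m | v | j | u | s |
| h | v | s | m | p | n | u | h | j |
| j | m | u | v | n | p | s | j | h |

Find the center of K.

{h, j}

An element z is central iff its row equals its column in the table.
For p: p ⊙ s = m ≠ v = s ⊙ p, so p ∉ Z.
Checking each element this way leaves Z(K) = {h, j}.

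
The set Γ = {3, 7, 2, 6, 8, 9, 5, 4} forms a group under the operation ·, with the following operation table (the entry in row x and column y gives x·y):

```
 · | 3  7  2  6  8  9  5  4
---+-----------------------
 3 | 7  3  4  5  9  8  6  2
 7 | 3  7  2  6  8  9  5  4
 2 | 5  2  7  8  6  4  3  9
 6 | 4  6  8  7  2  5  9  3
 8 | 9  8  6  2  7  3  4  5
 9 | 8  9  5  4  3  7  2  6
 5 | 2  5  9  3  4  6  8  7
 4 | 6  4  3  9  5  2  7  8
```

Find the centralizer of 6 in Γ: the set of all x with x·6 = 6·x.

Compare row 6 with column 6 entry by entry.
8·6 = 2 = 6·8, so 8 commutes with 6.
4·6 = 9 but 6·4 = 3, so 4 does not.
Collecting the elements that commute with 6: C(6) = {2, 6, 7, 8}.

{2, 6, 7, 8}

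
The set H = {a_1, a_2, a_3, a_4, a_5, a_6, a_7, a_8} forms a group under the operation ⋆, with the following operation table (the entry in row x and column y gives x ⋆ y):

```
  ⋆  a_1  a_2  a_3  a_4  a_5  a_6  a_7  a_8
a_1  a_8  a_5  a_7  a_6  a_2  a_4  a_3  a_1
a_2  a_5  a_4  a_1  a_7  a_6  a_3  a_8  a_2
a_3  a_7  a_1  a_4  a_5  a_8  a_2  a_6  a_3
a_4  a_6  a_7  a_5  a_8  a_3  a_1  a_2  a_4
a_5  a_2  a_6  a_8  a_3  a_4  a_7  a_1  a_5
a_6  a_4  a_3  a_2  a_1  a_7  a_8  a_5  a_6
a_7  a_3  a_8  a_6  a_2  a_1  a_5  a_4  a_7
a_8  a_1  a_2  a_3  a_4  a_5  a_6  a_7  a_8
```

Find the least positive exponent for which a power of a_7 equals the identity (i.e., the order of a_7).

4

The identity element is a_8 (its row matches the header).
a_7^1 = a_7
a_7^2 = a_7 ⋆ a_7 = a_4
a_7^3 = a_4 ⋆ a_7 = a_2
a_7^4 = a_2 ⋆ a_7 = a_8
The first power of a_7 equal to the identity is a_7^4, so ord(a_7) = 4.
(Structurally, H here is isomorphic to Z_2 x Z_4.)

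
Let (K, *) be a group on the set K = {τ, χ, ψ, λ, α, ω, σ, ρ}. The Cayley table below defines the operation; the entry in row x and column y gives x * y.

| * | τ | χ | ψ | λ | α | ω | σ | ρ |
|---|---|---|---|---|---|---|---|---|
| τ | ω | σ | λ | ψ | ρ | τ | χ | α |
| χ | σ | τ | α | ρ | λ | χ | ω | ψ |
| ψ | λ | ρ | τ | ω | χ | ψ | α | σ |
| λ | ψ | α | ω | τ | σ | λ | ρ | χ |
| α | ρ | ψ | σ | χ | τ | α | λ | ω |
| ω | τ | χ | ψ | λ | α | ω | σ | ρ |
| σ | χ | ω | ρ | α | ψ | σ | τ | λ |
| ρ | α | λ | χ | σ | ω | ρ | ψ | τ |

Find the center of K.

{τ, ω}

An element z is central iff its row equals its column in the table.
For ψ: ψ * α = χ ≠ σ = α * ψ, so ψ ∉ Z.
Checking each element this way leaves Z(K) = {τ, ω}.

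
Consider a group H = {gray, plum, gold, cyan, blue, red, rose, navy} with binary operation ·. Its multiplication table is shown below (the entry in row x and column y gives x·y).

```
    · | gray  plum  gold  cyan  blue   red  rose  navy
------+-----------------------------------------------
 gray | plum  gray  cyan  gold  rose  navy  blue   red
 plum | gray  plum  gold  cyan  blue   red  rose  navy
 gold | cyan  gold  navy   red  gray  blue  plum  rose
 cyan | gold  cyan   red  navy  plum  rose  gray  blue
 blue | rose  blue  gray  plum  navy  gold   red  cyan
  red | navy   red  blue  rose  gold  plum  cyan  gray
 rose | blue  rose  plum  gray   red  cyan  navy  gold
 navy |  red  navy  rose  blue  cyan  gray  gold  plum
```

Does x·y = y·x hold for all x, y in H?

Yes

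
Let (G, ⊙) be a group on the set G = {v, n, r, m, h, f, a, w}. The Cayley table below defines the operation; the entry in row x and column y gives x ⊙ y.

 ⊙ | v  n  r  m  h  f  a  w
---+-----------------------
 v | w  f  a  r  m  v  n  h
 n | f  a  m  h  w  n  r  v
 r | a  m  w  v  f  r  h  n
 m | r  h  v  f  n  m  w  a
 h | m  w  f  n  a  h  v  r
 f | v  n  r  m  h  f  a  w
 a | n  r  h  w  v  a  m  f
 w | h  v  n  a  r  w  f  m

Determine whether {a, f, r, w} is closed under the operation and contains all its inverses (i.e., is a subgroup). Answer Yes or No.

a ⊙ a = m, which is not in {a, f, r, w}.
The subset is not closed under ⊙, so it is not a subgroup.

No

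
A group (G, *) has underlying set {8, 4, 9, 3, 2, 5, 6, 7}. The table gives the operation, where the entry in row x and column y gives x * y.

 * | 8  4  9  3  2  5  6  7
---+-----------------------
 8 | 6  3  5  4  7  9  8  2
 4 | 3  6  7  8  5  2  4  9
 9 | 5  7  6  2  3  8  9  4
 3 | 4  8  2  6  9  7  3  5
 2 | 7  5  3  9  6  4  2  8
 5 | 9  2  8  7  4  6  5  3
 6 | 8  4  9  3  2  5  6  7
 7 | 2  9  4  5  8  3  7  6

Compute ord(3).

2

The identity element is 6 (its row matches the header).
3^1 = 3
3^2 = 3 * 3 = 6
The first power of 3 equal to the identity is 3^2, so ord(3) = 2.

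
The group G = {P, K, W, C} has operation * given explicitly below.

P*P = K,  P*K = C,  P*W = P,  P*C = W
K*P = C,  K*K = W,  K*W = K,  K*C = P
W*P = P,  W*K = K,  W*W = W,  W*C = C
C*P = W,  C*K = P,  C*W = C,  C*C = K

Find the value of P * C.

W

Read row P, column C: P * C = W.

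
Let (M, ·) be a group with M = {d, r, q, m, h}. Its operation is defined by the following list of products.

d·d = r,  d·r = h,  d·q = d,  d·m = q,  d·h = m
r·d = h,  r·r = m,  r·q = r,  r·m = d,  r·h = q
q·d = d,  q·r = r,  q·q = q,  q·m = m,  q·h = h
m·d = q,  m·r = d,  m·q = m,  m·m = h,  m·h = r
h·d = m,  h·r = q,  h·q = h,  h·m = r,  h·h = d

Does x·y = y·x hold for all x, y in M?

Check whether the table is symmetric across its main diagonal.
Every entry (row x, col y) equals the entry (row y, col x), so M is abelian.

Yes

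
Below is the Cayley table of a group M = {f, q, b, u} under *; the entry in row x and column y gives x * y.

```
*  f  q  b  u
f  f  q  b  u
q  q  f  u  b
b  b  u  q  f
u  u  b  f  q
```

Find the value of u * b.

Read row u, column b: u * b = f.

f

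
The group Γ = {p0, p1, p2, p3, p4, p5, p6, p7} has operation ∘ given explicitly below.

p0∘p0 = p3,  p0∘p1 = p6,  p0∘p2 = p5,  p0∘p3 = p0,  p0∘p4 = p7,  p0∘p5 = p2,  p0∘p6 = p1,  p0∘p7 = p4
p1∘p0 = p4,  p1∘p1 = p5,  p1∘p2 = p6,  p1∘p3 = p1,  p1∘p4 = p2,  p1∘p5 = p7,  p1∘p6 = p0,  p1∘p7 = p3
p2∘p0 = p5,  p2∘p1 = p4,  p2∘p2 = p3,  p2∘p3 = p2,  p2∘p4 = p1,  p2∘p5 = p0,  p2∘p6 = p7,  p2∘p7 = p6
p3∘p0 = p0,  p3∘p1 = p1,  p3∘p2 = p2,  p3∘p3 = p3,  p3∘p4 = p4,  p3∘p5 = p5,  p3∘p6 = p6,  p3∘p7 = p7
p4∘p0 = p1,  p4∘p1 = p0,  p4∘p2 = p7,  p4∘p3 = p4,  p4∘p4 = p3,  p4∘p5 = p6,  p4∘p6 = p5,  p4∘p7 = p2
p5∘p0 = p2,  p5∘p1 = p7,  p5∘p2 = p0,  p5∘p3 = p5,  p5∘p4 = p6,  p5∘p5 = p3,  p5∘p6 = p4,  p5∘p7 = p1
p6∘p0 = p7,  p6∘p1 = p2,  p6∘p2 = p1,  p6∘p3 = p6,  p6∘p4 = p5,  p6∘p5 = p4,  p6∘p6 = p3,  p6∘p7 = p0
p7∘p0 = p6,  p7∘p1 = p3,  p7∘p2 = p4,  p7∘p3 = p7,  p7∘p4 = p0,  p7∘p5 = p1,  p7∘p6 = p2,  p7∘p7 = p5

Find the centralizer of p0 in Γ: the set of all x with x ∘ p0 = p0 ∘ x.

Compare row p0 with column p0 entry by entry.
p5 ∘ p0 = p2 = p0 ∘ p5, so p5 commutes with p0.
p4 ∘ p0 = p1 but p0 ∘ p4 = p7, so p4 does not.
Collecting the elements that commute with p0: C(p0) = {p0, p2, p3, p5}.

{p0, p2, p3, p5}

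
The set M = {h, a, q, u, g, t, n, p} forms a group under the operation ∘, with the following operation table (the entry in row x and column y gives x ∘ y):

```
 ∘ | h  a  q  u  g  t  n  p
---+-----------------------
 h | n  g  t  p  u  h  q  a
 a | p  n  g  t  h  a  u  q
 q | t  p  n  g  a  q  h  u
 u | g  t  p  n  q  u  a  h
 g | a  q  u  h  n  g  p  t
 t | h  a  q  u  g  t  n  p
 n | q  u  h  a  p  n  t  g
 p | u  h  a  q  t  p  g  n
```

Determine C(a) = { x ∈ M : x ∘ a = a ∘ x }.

{a, n, t, u}

Compare row a with column a entry by entry.
n ∘ a = u = a ∘ n, so n commutes with a.
h ∘ a = g but a ∘ h = p, so h does not.
Collecting the elements that commute with a: C(a) = {a, n, t, u}.
(Structurally, M here is isomorphic to the quaternion group Q_8.)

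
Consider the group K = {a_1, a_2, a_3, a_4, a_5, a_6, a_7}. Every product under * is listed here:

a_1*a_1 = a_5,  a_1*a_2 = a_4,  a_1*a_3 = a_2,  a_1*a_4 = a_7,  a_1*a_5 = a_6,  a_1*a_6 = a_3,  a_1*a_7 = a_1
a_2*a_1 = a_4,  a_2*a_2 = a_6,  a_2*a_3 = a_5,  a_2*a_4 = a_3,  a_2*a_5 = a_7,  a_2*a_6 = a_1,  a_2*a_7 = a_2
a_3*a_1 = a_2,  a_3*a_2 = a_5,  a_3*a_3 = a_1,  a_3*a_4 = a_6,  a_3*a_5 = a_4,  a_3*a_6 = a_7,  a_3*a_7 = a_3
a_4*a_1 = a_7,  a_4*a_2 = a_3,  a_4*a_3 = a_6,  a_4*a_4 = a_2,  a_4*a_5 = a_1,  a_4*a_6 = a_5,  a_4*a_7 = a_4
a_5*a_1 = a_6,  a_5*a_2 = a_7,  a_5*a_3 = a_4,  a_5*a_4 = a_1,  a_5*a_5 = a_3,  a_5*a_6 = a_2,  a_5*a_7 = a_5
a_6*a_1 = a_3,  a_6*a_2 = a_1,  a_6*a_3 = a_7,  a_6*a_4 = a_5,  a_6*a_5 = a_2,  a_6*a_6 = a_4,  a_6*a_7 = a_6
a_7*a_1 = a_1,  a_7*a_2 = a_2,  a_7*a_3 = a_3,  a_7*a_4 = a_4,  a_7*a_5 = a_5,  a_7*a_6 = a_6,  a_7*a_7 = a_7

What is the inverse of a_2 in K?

a_5

First locate the identity: row a_7 matches the header, so a_7 is the identity.
Scan row a_2 for a_7: a_2 * a_5 = a_7. Hence a_2^(-1) = a_5.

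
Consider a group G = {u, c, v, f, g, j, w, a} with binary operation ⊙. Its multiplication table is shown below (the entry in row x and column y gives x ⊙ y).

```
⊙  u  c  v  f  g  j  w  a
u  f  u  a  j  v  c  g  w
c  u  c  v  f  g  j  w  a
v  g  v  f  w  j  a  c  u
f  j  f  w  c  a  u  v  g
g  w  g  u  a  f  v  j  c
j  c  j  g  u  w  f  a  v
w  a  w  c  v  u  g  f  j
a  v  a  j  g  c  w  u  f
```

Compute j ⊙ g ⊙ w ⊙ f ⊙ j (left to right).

j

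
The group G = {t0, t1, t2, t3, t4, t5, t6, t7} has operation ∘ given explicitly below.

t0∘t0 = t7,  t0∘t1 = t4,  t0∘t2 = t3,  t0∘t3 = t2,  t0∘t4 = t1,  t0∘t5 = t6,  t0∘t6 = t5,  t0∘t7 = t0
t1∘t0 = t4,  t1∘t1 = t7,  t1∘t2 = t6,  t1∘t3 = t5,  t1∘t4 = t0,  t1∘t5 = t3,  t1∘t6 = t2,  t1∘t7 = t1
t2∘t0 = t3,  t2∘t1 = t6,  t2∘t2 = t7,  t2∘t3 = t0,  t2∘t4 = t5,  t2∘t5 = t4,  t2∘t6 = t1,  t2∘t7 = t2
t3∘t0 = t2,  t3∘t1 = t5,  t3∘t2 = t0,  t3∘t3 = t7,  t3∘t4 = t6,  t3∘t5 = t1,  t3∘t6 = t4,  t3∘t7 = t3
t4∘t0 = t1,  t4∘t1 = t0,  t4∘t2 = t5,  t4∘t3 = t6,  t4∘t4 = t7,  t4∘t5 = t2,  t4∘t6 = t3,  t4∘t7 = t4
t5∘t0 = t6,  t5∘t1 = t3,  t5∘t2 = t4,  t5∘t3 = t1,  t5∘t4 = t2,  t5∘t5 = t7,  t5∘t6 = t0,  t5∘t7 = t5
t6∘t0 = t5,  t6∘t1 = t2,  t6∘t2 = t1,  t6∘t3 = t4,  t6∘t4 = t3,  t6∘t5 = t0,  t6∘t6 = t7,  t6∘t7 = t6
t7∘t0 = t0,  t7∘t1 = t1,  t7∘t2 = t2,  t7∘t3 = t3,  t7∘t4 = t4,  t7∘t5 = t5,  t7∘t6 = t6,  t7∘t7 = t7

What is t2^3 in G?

t2^1 = t2
t2^2 = t2 ∘ t2 = t7
t2^3 = t7 ∘ t2 = t2

t2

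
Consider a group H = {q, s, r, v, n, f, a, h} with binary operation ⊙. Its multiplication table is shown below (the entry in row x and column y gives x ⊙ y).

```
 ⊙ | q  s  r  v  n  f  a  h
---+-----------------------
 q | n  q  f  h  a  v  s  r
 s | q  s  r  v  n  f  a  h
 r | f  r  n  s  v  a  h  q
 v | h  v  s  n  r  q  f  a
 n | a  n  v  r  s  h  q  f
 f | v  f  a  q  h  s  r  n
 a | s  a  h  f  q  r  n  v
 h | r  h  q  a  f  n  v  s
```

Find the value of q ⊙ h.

r

Read row q, column h: q ⊙ h = r.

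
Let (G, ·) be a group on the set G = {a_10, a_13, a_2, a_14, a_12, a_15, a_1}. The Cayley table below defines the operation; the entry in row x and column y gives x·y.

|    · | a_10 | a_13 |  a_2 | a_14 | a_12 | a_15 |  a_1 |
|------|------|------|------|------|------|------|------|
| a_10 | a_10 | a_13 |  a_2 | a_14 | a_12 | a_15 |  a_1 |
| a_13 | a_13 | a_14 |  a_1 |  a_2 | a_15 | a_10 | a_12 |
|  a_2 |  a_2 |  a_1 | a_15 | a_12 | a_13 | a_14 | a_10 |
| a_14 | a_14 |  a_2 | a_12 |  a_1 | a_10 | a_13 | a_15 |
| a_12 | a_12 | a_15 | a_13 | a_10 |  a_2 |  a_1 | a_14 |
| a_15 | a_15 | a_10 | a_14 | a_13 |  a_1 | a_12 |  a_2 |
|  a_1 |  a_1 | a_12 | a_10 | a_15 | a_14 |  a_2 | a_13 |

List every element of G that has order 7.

{a_1, a_12, a_13, a_14, a_15, a_2}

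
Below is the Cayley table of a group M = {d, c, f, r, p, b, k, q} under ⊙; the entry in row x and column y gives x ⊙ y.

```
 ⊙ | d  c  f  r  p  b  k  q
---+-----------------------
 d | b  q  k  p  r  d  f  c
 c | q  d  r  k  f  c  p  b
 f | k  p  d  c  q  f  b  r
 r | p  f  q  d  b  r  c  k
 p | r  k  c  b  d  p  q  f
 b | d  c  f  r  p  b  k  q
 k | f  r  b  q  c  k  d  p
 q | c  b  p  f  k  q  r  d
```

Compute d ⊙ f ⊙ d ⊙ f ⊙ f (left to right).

d ⊙ f = k
k ⊙ d = f
f ⊙ f = d
d ⊙ f = k

k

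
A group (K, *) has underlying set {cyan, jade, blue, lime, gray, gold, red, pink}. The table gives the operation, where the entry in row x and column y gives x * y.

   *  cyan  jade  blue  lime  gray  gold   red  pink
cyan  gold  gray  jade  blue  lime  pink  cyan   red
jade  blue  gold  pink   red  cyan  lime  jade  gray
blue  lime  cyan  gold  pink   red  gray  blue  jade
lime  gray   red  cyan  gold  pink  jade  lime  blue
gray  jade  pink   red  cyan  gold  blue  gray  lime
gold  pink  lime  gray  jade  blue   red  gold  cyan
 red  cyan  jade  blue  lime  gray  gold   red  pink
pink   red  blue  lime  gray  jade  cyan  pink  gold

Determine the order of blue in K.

The identity element is red (its row matches the header).
blue^1 = blue
blue^2 = blue * blue = gold
blue^3 = gold * blue = gray
blue^4 = gray * blue = red
The first power of blue equal to the identity is blue^4, so ord(blue) = 4.
(Structurally, K here is isomorphic to the quaternion group Q_8.)

4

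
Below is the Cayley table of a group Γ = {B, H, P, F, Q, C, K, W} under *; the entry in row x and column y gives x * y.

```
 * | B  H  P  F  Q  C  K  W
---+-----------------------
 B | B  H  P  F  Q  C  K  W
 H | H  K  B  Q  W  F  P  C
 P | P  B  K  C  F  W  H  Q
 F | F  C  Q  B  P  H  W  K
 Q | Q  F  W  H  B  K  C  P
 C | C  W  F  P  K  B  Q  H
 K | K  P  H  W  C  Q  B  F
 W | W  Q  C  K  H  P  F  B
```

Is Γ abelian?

No

P * W = Q but W * P = C.
Since P and W do not commute, Γ is not abelian.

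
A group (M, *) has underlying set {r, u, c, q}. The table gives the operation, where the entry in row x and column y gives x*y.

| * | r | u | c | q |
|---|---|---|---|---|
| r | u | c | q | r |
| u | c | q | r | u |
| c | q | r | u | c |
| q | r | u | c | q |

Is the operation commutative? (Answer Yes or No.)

Check whether the table is symmetric across its main diagonal.
Every entry (row x, col y) equals the entry (row y, col x), so M is abelian.

Yes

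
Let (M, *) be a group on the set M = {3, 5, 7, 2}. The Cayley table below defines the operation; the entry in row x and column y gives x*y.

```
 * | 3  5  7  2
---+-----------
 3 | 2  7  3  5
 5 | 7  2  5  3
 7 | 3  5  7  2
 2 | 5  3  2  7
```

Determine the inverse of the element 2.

First locate the identity: row 7 matches the header, so 7 is the identity.
Scan row 2 for 7: 2*2 = 7. Hence 2^(-1) = 2.
(Structurally, M here is isomorphic to the cyclic group Z_4.)

2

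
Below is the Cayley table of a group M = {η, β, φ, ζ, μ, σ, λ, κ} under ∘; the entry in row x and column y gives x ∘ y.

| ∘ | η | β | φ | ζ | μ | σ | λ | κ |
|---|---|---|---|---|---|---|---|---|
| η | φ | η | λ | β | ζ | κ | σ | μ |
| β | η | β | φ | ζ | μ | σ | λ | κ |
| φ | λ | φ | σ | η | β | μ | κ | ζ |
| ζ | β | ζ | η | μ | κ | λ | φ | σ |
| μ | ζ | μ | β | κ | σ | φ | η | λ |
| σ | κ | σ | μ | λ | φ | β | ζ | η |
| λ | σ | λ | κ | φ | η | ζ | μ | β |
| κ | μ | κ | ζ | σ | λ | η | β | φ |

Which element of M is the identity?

β

The identity e satisfies e ∘ x = x for all x, so its row in the table reproduces the column headers.
Row β reads: η, β, φ, ζ, μ, σ, λ, κ — exactly the header order. So β is the identity.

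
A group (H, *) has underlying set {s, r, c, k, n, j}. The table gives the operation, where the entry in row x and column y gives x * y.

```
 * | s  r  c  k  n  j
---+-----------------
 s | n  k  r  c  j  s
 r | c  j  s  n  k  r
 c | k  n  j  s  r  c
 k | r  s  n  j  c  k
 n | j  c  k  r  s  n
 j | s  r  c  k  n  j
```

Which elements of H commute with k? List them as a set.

{j, k}

Compare row k with column k entry by entry.
c * k = s but k * c = n, so c does not.
Collecting the elements that commute with k: C(k) = {j, k}.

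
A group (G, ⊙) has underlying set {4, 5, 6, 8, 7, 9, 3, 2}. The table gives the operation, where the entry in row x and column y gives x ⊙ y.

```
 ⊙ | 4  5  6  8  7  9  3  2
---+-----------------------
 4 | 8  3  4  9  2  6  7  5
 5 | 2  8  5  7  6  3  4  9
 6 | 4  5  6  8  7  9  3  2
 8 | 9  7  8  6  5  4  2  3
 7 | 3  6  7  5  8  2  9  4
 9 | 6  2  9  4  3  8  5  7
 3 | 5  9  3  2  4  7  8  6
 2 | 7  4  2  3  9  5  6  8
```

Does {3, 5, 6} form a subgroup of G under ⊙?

No

5 ⊙ 5 = 8, which is not in {3, 5, 6}.
The subset is not closed under ⊙, so it is not a subgroup.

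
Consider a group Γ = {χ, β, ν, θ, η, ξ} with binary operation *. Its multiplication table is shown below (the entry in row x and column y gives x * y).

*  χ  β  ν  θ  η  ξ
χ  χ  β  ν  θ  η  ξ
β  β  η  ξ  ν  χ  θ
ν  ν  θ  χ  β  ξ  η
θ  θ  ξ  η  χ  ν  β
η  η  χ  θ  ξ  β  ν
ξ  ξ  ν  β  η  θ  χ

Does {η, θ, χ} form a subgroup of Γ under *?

η * η = β, which is not in {η, θ, χ}.
The subset is not closed under *, so it is not a subgroup.

No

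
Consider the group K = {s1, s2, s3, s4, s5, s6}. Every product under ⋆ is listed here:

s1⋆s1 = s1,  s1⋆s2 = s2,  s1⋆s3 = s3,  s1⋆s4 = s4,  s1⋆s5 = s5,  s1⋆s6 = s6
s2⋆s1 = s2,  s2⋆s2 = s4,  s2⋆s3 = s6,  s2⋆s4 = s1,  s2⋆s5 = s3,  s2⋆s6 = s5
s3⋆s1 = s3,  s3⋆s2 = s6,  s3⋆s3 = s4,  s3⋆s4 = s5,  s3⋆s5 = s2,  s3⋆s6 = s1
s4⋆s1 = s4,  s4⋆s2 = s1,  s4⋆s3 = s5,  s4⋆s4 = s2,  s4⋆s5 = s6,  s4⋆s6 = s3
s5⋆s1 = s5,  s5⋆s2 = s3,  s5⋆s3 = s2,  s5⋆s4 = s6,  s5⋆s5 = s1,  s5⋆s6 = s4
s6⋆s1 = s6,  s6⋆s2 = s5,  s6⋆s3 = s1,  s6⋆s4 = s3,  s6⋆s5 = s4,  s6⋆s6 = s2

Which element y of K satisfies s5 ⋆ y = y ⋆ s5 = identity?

First locate the identity: row s1 matches the header, so s1 is the identity.
Scan row s5 for s1: s5 ⋆ s5 = s1. Hence s5^(-1) = s5.

s5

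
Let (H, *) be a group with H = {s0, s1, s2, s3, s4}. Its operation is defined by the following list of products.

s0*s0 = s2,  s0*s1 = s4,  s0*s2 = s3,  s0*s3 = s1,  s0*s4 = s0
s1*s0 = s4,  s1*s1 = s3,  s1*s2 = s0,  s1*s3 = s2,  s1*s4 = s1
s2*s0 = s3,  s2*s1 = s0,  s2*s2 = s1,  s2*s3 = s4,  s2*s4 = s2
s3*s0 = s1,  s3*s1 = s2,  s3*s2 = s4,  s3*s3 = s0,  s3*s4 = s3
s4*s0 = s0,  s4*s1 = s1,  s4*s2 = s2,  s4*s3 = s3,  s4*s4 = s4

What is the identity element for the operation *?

s4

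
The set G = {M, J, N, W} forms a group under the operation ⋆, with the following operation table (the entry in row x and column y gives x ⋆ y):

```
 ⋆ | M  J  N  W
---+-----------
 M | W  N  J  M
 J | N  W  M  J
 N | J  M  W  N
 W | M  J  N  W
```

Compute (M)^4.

M^1 = M
M^2 = M ⋆ M = W
M^3 = W ⋆ M = M
M^4 = M ⋆ M = W

W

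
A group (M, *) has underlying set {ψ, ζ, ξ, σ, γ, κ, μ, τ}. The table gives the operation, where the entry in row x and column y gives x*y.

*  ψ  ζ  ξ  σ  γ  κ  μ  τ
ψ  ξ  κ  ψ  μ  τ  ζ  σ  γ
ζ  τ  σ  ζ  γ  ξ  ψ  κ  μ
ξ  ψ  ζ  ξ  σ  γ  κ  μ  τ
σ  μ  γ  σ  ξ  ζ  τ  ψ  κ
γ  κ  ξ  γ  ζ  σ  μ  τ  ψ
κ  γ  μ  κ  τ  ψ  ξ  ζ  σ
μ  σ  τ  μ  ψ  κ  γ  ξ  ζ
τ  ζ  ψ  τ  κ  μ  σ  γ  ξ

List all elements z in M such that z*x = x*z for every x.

{ξ, σ}

An element z is central iff its row equals its column in the table.
For ψ: ψ*γ = τ ≠ κ = γ*ψ, so ψ ∉ Z.
Checking each element this way leaves Z(M) = {ξ, σ}.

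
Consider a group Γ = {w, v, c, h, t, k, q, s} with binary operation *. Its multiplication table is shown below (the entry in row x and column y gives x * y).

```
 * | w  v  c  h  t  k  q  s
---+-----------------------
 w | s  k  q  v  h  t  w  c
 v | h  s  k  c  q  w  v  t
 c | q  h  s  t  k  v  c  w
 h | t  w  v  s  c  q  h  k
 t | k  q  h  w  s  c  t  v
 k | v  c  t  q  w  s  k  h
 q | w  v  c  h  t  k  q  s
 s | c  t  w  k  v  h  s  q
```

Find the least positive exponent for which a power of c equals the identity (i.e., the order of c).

4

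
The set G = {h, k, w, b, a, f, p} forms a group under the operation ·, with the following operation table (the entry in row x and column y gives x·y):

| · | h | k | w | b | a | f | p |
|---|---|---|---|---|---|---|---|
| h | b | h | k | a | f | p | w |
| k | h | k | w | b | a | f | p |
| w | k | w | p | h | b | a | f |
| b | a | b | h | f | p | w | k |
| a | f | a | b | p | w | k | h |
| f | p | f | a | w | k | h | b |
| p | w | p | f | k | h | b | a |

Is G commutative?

Yes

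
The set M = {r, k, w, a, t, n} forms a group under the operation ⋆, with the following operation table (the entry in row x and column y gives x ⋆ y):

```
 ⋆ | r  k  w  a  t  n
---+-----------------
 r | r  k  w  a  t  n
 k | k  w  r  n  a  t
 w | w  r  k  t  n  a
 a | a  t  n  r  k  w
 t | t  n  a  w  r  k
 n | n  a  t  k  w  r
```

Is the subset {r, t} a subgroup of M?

{r, t} contains the identity r.
Checking products: every product of two elements of {r, t} (read from the table) lies in {r, t}, so the set is closed.
In a finite group, a nonempty closed subset is a subgroup. So {r, t} ≤ M.
(Structurally, M here is isomorphic to the symmetric group S_3.)

Yes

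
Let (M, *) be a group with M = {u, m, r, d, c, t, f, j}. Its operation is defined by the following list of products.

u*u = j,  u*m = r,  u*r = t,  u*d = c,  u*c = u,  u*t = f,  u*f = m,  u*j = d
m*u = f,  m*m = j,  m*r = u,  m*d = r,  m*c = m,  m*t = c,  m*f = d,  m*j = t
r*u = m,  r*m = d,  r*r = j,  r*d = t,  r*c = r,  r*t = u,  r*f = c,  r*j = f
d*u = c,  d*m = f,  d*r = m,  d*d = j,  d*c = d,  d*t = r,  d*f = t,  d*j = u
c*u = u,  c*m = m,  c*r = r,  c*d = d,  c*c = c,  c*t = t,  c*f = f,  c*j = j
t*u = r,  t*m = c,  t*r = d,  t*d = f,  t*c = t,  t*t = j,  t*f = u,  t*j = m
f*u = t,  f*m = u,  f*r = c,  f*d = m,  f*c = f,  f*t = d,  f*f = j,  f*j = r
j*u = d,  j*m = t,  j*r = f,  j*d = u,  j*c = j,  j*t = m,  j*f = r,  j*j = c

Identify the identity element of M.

The identity e satisfies e*x = x for all x, so its row in the table reproduces the column headers.
Row c reads: u, m, r, d, c, t, f, j — exactly the header order. So c is the identity.

c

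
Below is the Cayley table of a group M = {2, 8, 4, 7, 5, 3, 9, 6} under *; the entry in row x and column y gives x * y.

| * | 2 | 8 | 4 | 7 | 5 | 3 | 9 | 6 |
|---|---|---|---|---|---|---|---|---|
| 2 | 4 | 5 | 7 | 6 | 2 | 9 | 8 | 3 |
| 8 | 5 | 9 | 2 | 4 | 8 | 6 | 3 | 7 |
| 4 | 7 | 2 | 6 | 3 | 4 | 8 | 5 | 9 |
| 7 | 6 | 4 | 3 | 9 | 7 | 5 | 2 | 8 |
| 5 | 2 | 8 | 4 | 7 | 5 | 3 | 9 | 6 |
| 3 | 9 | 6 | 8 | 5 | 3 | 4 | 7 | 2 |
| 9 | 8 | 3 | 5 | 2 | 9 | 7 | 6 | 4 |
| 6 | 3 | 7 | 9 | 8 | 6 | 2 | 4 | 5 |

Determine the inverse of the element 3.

First locate the identity: row 5 matches the header, so 5 is the identity.
Scan row 3 for 5: 3 * 7 = 5. Hence 3^(-1) = 7.
(Structurally, M here is isomorphic to the cyclic group Z_8.)

7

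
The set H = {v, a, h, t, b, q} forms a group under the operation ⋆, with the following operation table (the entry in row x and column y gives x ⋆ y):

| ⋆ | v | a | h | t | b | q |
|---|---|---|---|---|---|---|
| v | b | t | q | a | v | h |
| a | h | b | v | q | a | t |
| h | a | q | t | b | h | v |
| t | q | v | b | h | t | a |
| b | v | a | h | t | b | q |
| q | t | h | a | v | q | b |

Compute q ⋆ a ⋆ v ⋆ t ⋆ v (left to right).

q ⋆ a = h
h ⋆ v = a
a ⋆ t = q
q ⋆ v = t
(Structurally, H here is isomorphic to the symmetric group S_3.)

t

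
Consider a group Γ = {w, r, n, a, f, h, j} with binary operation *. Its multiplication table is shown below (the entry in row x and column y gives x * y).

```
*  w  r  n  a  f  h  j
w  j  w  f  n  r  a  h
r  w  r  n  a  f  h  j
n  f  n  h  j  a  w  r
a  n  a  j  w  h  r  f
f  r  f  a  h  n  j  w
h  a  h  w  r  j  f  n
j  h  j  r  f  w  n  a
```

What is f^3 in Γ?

f^1 = f
f^2 = f * f = n
f^3 = n * f = a
(Structurally, Γ here is isomorphic to the cyclic group Z_7.)

a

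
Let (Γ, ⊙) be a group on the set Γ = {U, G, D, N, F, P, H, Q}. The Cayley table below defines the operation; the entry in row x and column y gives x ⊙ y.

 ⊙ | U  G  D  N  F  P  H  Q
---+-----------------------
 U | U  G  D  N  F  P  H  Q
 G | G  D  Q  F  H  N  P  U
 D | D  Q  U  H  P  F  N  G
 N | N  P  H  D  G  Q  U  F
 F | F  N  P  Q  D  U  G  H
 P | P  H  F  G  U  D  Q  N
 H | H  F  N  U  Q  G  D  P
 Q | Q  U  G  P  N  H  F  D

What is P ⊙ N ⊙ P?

P ⊙ N = G
G ⊙ P = N
(Structurally, Γ here is isomorphic to the quaternion group Q_8.)

N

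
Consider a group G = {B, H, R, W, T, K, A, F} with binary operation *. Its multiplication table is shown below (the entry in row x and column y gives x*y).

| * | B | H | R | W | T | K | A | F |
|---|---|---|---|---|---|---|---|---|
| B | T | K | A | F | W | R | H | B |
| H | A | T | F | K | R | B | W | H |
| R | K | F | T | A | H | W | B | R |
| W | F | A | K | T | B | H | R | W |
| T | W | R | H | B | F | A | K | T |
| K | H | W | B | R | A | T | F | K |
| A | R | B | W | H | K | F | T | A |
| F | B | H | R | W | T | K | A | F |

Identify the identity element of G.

F

The identity e satisfies e*x = x for all x, so its row in the table reproduces the column headers.
Row F reads: B, H, R, W, T, K, A, F — exactly the header order. So F is the identity.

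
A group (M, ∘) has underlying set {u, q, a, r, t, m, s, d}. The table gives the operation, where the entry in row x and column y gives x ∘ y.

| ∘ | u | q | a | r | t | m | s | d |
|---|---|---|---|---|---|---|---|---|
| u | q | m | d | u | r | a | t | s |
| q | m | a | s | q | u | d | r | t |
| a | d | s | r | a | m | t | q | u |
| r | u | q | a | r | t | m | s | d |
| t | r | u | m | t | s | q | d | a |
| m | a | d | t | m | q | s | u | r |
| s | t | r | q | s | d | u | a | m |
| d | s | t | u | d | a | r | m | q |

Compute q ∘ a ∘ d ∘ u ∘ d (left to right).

q ∘ a = s
s ∘ d = m
m ∘ u = a
a ∘ d = u

u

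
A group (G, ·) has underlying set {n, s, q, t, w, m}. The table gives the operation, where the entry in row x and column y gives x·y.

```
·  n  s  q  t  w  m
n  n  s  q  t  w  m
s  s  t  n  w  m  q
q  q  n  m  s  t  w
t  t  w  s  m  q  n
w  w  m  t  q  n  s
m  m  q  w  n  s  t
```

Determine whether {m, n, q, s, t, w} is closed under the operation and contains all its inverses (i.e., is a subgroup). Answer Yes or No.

Yes

{m, n, q, s, t, w} contains the identity n.
Checking products: every product of two elements of {m, n, q, s, t, w} (read from the table) lies in {m, n, q, s, t, w}, so the set is closed.
In a finite group, a nonempty closed subset is a subgroup. So {m, n, q, s, t, w} ≤ G.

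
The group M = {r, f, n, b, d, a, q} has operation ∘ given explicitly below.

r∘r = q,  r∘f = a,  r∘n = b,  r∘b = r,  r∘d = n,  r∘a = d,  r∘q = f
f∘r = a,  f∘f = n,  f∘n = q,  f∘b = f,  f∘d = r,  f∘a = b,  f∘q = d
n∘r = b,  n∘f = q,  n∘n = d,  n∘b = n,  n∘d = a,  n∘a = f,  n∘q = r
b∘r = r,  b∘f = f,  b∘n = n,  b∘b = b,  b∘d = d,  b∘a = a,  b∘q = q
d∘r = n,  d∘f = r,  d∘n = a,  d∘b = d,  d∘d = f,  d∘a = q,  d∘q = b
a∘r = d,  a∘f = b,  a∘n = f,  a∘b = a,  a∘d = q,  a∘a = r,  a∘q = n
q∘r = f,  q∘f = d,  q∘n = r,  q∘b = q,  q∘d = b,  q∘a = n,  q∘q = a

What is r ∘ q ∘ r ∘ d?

q

r ∘ q = f
f ∘ r = a
a ∘ d = q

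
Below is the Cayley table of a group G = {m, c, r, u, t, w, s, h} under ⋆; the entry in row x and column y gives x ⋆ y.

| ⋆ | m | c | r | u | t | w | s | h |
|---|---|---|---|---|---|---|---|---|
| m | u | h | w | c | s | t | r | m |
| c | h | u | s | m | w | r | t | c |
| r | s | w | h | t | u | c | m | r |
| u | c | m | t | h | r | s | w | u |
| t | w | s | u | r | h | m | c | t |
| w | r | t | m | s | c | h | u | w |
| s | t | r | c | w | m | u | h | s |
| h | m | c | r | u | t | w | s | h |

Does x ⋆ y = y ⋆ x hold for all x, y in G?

No

m ⋆ r = w but r ⋆ m = s.
Since m and r do not commute, G is not abelian.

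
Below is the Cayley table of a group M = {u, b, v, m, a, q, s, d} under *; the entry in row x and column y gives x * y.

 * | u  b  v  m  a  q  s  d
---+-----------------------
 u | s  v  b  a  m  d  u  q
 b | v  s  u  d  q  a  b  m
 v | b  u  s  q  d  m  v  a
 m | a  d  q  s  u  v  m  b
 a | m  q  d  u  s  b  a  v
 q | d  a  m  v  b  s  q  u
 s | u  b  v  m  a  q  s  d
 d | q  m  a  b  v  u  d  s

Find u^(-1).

u

First locate the identity: row s matches the header, so s is the identity.
Scan row u for s: u * u = s. Hence u^(-1) = u.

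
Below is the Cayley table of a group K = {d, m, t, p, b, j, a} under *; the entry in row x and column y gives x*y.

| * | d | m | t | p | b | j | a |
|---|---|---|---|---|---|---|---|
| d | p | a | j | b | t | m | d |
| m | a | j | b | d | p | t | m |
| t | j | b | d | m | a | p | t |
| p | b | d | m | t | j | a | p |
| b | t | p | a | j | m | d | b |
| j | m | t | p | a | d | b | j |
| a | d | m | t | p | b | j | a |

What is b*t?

a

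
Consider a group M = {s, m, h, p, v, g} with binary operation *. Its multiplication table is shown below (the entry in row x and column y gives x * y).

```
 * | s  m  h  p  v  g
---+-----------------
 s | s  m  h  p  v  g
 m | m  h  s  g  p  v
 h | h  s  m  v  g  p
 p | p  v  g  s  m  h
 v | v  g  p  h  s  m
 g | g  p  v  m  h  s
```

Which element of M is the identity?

s

The identity e satisfies e * x = x for all x, so its row in the table reproduces the column headers.
Row s reads: s, m, h, p, v, g — exactly the header order. So s is the identity.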